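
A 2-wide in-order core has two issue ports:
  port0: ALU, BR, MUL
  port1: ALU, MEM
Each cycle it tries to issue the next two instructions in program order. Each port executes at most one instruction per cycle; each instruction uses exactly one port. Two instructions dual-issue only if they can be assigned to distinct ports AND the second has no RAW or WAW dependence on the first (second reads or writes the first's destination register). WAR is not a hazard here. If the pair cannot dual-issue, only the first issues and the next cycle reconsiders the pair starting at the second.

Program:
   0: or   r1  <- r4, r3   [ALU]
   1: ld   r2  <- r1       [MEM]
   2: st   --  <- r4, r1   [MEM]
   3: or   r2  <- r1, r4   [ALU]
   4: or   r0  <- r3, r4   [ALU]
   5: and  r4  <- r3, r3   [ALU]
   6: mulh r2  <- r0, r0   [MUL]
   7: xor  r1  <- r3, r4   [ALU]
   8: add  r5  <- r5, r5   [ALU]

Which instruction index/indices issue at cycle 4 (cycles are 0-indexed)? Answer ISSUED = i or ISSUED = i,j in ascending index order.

#0 head=0: or i0 RAW r1
#1 head=1: ld i1 no-port MEM/MEM
#2 head=2: st;or i2&i3 2-wide
#3 head=4: or;and i4&i5 2-wide
#4 head=6: mulh;xor i6&i7 2-wide
#5 head=8: add i8 tail

ISSUED = 6,7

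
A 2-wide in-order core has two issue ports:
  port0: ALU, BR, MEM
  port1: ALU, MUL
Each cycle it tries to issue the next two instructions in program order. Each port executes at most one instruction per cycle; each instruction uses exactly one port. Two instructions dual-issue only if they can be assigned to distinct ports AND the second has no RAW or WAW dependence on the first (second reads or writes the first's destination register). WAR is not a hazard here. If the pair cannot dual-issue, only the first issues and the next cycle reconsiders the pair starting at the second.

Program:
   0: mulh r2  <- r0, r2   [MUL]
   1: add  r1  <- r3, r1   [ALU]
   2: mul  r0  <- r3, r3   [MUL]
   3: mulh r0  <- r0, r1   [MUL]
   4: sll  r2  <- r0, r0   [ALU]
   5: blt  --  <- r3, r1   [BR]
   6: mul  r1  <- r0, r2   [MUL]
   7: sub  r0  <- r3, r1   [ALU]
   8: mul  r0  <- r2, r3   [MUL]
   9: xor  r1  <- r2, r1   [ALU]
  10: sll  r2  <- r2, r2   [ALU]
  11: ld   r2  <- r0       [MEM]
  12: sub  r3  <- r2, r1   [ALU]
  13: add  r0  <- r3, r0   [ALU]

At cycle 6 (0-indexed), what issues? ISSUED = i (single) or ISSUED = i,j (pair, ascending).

#0 head=0: mulh+add i0&i1 2-wide
#1 head=2: mul i2 no-port MUL/MUL
#2 head=3: mulh i3 RAW r0
#3 head=4: sll+blt i4&i5 2-wide
#4 head=6: mul i6 RAW r1
#5 head=7: sub i7 WAW r0
#6 head=8: mul+xor i8&i9 2-wide
#7 head=10: sll i10 WAW r2
#8 head=11: ld i11 RAW r2
#9 head=12: sub i12 RAW r3
#10 head=13: add i13 tail

ISSUED = 8,9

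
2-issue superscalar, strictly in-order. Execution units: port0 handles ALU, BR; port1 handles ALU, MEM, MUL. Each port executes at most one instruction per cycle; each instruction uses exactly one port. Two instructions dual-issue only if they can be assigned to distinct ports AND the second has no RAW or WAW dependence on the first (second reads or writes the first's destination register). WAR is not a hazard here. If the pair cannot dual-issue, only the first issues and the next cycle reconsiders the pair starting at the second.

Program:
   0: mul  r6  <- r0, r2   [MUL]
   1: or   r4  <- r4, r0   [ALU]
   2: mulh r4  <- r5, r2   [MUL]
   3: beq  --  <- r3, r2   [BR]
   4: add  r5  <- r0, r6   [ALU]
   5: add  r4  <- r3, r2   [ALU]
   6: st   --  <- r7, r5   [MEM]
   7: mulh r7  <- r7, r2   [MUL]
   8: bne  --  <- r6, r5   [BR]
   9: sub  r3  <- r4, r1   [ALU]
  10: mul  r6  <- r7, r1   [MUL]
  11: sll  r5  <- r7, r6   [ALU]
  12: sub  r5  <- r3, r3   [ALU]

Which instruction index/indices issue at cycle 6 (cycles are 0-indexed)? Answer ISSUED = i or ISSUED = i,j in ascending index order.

  cy0 -> i0&i1 (mul.MUL+or.ALU) pair
  cy1 -> i2&i3 (mulh.MUL+beq.BR) pair
  cy2 -> i4&i5 (add.ALU+add.ALU) pair
  cy3 -> i6 (st.MEM) no-port MEM/MUL
  cy4 -> i7&i8 (mulh.MUL+bne.BR) pair
  cy5 -> i9&i10 (sub.ALU+mul.MUL) pair
  cy6 -> i11 (sll.ALU) WAW r5
  cy7 -> i12 (sub.ALU) tail

ISSUED = 11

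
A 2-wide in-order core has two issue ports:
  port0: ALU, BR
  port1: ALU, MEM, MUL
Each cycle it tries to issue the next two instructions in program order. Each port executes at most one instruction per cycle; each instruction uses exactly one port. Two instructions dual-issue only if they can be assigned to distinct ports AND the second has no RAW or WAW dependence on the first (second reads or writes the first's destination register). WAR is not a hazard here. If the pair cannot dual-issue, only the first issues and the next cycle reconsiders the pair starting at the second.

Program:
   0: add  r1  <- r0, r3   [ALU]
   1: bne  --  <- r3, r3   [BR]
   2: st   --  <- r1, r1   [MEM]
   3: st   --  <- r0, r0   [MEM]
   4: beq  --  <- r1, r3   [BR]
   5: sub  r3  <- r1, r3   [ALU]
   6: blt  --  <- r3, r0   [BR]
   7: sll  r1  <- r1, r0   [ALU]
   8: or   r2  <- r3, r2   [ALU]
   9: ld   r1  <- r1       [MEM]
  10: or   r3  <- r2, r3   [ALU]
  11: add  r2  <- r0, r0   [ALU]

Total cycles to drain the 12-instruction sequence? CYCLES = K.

CYCLES = 7

c0: i0&i1 add bne  dual
c1: i2 st  no-port MEM/MEM
c2: i3&i4 st beq  dual
c3: i5 sub  RAW r3
c4: i6&i7 blt sll  dual
c5: i8&i9 or ld  dual
c6: i10&i11 or add  dual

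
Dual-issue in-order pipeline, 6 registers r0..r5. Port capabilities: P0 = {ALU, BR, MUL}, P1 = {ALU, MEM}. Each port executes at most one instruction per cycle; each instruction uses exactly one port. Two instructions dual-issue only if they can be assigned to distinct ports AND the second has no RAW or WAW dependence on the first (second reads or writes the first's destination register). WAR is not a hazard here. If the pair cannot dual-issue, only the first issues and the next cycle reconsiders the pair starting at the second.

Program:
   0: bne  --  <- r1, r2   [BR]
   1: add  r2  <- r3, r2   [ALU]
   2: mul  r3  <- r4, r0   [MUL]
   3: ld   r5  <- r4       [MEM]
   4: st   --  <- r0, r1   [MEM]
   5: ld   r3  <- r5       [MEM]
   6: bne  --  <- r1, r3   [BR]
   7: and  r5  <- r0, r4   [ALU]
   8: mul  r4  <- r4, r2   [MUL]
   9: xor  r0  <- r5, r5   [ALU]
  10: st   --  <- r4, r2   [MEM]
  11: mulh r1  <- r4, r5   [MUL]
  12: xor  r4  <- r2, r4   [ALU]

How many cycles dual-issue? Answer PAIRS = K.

[0] i0,i1  bne.BR/add.ALU  -- pair
[1] i2,i3  mul.MUL/ld.MEM  -- pair
[2] i4  st.MEM  -- no-port MEM/MEM
[3] i5  ld.MEM  -- RAW r3
[4] i6,i7  bne.BR/and.ALU  -- pair
[5] i8,i9  mul.MUL/xor.ALU  -- pair
[6] i10,i11  st.MEM/mulh.MUL  -- pair
[7] i12  xor.ALU  -- tail

PAIRS = 5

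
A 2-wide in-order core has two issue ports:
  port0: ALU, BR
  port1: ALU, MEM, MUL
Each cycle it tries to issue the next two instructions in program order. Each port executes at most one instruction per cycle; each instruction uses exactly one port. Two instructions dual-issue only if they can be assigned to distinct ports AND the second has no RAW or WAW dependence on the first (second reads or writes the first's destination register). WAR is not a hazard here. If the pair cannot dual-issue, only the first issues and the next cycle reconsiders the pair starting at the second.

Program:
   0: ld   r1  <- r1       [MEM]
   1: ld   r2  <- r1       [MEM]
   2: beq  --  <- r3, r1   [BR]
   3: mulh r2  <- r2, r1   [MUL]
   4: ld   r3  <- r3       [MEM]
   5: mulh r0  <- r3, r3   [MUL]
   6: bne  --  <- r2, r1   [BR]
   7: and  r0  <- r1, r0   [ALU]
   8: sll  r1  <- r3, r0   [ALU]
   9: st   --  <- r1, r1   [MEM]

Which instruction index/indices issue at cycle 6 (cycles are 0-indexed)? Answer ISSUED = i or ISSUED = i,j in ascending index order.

ISSUED = 8

#0 head=0: ld i0 no-port MEM/MEM
#1 head=1: ld beq i1+i2 pair
#2 head=3: mulh i3 no-port MUL/MEM
#3 head=4: ld i4 no-port MEM/MUL
#4 head=5: mulh bne i5+i6 pair
#5 head=7: and i7 RAW r0
#6 head=8: sll i8 RAW r1
#7 head=9: st i9 tail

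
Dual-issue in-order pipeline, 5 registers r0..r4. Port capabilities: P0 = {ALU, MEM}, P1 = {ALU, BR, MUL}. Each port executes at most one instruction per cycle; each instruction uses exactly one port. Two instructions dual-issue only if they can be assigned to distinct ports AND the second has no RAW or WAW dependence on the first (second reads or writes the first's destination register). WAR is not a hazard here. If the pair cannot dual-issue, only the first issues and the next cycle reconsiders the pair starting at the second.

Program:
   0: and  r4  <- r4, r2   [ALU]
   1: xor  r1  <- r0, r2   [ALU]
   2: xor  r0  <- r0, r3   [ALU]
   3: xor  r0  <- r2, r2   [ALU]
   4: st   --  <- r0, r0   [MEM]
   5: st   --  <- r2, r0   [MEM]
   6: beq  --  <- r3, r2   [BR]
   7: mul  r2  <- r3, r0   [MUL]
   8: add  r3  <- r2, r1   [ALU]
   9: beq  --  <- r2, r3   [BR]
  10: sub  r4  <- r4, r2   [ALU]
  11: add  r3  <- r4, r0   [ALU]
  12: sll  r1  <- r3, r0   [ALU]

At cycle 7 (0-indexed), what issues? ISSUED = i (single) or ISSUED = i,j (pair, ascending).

#0 head=0: and/xor i0/i1 pair
#1 head=2: xor i2 WAW r0
#2 head=3: xor i3 RAW r0
#3 head=4: st i4 no-port MEM/MEM
#4 head=5: st/beq i5/i6 pair
#5 head=7: mul i7 RAW r2
#6 head=8: add i8 RAW r3
#7 head=9: beq/sub i9/i10 pair
#8 head=11: add i11 RAW r3
#9 head=12: sll i12 tail

ISSUED = 9,10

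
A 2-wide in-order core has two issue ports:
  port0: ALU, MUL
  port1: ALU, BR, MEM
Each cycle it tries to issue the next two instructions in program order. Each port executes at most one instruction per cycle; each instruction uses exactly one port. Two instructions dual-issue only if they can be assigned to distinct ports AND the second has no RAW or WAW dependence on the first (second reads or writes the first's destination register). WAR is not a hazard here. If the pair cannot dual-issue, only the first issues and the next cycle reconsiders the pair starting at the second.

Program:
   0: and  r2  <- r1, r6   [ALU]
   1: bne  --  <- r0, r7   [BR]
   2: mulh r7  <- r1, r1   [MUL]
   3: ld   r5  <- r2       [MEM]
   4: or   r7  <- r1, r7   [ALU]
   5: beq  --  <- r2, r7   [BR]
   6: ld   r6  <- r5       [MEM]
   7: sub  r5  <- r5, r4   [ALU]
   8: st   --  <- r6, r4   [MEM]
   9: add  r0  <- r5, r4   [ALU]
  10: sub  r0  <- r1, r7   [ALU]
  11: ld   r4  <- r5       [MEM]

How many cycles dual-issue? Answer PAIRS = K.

0. and.ALU/bne.BR @i0,i1  | dual
1. mulh.MUL/ld.MEM @i2,i3  | dual
2. or.ALU @i4  | RAW r7
3. beq.BR @i5  | no-port BR/MEM
4. ld.MEM/sub.ALU @i6,i7  | dual
5. st.MEM/add.ALU @i8,i9  | dual
6. sub.ALU/ld.MEM @i10,i11  | dual

PAIRS = 5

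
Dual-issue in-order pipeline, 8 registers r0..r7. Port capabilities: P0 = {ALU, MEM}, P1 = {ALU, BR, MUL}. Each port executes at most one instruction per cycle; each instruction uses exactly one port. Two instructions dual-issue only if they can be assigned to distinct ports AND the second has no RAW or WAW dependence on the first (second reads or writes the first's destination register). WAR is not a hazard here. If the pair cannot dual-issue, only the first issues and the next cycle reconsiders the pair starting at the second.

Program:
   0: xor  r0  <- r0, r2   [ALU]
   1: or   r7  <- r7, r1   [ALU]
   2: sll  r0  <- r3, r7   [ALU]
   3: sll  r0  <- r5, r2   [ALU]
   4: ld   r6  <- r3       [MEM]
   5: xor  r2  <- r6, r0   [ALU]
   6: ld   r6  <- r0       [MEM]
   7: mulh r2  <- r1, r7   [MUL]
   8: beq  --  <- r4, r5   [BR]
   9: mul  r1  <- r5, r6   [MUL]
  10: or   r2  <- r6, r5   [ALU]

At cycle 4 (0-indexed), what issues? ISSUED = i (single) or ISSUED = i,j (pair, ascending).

c0: i0/i1 xor.ALU+or.ALU  pair
c1: i2 sll.ALU  WAW r0
c2: i3/i4 sll.ALU+ld.MEM  pair
c3: i5/i6 xor.ALU+ld.MEM  pair
c4: i7 mulh.MUL  no-port MUL/BR
c5: i8 beq.BR  no-port BR/MUL
c6: i9/i10 mul.MUL+or.ALU  pair

ISSUED = 7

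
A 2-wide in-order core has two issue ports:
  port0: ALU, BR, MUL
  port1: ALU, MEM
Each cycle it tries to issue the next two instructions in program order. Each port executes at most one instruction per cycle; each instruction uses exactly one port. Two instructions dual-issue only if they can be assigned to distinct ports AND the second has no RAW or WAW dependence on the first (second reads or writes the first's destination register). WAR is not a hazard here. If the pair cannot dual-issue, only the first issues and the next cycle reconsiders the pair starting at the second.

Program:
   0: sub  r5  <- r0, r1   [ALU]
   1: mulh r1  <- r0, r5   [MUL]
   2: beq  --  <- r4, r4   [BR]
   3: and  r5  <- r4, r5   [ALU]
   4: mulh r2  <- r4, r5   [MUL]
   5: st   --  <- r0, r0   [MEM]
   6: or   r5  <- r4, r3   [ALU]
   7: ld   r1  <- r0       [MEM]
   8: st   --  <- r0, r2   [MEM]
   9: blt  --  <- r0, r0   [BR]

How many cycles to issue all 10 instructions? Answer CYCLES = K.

t=0 i0:sub ; RAW r5
t=1 i1:mulh ; no-port MUL/BR
t=2 i2+i3:beq/and ; 2-wide
t=3 i4+i5:mulh/st ; 2-wide
t=4 i6+i7:or/ld ; 2-wide
t=5 i8+i9:st/blt ; 2-wide

CYCLES = 6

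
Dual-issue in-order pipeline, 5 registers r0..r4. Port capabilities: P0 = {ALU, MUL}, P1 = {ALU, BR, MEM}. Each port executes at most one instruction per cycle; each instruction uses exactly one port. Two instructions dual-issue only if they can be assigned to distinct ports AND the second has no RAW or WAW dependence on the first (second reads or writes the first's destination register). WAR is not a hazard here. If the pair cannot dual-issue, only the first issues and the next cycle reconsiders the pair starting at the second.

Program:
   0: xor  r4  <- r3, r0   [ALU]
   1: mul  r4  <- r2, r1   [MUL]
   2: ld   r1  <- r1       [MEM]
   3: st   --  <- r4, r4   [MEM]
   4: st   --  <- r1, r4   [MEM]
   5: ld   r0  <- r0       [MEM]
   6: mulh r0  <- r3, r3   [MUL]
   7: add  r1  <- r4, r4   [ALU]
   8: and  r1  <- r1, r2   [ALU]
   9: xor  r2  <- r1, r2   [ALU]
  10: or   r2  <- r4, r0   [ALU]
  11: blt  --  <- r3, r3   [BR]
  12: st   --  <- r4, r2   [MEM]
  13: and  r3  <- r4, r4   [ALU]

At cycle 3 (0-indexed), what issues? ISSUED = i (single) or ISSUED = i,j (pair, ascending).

0. xor @i0  | WAW r4
1. mul+ld @i1,i2  | 2-wide
2. st @i3  | no-port MEM/MEM
3. st @i4  | no-port MEM/MEM
4. ld @i5  | WAW r0
5. mulh+add @i6,i7  | 2-wide
6. and @i8  | RAW r1
7. xor @i9  | WAW r2
8. or+blt @i10,i11  | 2-wide
9. st+and @i12,i13  | 2-wide

ISSUED = 4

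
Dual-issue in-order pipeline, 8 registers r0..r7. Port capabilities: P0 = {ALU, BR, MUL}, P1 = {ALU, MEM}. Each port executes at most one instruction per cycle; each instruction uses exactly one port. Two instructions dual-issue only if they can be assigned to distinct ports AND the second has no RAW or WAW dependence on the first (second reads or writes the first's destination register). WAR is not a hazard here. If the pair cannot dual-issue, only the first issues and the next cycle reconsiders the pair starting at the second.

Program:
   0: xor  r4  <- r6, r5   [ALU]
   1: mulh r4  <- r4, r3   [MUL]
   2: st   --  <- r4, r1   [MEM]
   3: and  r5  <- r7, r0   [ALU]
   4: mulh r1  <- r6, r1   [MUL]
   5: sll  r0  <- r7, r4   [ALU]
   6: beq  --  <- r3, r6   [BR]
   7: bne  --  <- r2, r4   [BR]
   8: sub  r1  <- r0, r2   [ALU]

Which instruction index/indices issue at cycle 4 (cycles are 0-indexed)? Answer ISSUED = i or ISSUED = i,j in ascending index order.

ISSUED = 6

#0 head=0: xor.ALU i0 RAW+WAW r4
#1 head=1: mulh.MUL i1 RAW r4
#2 head=2: st.MEM/and.ALU i2&i3 pair
#3 head=4: mulh.MUL/sll.ALU i4&i5 pair
#4 head=6: beq.BR i6 no-port BR/BR
#5 head=7: bne.BR/sub.ALU i7&i8 pair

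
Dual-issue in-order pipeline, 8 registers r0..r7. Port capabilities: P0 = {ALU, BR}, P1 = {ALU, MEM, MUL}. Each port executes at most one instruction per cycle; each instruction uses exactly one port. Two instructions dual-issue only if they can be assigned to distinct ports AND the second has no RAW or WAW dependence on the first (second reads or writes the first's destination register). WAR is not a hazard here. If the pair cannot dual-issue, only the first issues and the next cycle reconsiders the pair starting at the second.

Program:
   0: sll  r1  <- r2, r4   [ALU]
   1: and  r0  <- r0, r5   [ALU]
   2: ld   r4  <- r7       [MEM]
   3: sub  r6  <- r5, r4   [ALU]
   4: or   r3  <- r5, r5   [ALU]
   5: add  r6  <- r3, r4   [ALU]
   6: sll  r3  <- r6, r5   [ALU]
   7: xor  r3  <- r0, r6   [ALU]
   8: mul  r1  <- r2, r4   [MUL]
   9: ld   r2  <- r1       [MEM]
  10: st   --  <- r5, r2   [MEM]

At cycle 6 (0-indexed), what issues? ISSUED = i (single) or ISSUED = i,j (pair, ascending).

#0 head=0: sll+and i0+i1 pair
#1 head=2: ld i2 RAW r4
#2 head=3: sub+or i3+i4 pair
#3 head=5: add i5 RAW r6
#4 head=6: sll i6 WAW r3
#5 head=7: xor+mul i7+i8 pair
#6 head=9: ld i9 no-port MEM/MEM
#7 head=10: st i10 tail

ISSUED = 9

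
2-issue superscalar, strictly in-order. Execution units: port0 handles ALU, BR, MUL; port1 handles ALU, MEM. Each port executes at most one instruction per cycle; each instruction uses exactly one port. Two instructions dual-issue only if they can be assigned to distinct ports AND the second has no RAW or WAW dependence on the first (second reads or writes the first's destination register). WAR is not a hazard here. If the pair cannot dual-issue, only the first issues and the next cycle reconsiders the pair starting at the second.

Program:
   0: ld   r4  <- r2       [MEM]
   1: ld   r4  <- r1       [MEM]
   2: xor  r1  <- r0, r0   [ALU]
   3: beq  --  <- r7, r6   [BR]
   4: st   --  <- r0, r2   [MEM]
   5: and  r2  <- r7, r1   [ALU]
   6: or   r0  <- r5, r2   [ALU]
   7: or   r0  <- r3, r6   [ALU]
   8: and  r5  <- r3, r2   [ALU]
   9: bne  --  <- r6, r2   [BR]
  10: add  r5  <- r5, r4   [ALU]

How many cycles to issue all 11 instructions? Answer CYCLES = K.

  cy0 -> i0 (ld) no-port MEM/MEM
  cy1 -> i1,i2 (ld xor) pair
  cy2 -> i3,i4 (beq st) pair
  cy3 -> i5 (and) RAW r2
  cy4 -> i6 (or) WAW r0
  cy5 -> i7,i8 (or and) pair
  cy6 -> i9,i10 (bne add) pair

CYCLES = 7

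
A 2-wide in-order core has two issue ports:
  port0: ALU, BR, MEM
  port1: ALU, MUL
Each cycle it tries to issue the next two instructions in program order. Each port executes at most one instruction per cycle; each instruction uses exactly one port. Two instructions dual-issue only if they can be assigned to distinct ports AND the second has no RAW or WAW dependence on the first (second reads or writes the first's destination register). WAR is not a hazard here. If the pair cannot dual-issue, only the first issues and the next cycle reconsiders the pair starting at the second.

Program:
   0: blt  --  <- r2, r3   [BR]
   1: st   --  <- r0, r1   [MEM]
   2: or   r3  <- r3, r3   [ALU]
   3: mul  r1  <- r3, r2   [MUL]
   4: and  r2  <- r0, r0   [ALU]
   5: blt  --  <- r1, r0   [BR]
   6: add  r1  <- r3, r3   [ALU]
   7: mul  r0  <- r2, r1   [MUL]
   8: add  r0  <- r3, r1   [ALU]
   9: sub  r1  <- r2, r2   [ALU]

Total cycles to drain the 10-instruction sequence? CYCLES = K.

CYCLES = 6

c0: i0 blt.BR  no-port BR/MEM
c1: i1&i2 st.MEM/or.ALU  dual
c2: i3&i4 mul.MUL/and.ALU  dual
c3: i5&i6 blt.BR/add.ALU  dual
c4: i7 mul.MUL  WAW r0
c5: i8&i9 add.ALU/sub.ALU  dual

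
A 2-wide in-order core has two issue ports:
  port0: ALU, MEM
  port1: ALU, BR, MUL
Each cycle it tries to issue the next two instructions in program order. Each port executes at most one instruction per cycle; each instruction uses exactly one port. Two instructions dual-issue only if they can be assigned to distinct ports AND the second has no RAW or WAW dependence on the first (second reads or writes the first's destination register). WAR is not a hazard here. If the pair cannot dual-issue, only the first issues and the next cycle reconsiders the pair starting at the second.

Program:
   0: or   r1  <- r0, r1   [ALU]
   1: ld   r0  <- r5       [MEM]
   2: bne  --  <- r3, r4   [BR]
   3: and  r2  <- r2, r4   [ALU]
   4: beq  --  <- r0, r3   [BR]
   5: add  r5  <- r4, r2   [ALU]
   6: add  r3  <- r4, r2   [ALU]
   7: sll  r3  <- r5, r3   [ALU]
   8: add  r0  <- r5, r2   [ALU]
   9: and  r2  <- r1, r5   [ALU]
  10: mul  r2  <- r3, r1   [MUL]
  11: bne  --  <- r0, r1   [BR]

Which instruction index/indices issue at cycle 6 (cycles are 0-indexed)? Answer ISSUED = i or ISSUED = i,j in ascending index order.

c0: i0&i1 or/ld  dual
c1: i2&i3 bne/and  dual
c2: i4&i5 beq/add  dual
c3: i6 add  RAW+WAW r3
c4: i7&i8 sll/add  dual
c5: i9 and  WAW r2
c6: i10 mul  no-port MUL/BR
c7: i11 bne  tail

ISSUED = 10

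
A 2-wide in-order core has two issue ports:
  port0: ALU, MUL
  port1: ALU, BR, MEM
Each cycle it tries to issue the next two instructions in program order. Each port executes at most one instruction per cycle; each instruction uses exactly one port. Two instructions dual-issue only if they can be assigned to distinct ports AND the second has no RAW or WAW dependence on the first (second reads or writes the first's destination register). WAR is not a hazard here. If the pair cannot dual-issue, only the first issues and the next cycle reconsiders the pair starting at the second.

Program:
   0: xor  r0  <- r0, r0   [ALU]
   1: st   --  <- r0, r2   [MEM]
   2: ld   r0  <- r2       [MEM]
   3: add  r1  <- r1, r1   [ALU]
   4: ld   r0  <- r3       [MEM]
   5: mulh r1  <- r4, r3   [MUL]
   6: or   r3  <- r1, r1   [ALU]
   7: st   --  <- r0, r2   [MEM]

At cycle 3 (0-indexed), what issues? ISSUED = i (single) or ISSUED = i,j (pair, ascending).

t=0 i0:xor ; RAW r0
t=1 i1:st ; no-port MEM/MEM
t=2 i2,i3:ld/add ; 2-wide
t=3 i4,i5:ld/mulh ; 2-wide
t=4 i6,i7:or/st ; 2-wide

ISSUED = 4,5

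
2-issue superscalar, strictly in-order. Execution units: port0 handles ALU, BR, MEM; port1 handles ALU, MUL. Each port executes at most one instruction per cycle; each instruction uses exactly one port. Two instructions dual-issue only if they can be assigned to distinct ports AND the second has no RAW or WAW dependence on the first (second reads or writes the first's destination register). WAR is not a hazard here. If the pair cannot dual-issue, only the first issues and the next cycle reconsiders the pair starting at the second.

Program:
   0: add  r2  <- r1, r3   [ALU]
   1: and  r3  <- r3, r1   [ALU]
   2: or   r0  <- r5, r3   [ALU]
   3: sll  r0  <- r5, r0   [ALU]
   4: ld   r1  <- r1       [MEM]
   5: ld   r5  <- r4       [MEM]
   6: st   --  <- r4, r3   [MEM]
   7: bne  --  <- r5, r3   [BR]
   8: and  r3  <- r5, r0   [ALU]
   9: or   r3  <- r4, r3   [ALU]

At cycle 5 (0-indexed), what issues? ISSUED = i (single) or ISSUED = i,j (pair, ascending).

ISSUED = 7,8

[0] i0+i1  add;and  -- 2-wide
[1] i2  or  -- RAW+WAW r0
[2] i3+i4  sll;ld  -- 2-wide
[3] i5  ld  -- no-port MEM/MEM
[4] i6  st  -- no-port MEM/BR
[5] i7+i8  bne;and  -- 2-wide
[6] i9  or  -- tail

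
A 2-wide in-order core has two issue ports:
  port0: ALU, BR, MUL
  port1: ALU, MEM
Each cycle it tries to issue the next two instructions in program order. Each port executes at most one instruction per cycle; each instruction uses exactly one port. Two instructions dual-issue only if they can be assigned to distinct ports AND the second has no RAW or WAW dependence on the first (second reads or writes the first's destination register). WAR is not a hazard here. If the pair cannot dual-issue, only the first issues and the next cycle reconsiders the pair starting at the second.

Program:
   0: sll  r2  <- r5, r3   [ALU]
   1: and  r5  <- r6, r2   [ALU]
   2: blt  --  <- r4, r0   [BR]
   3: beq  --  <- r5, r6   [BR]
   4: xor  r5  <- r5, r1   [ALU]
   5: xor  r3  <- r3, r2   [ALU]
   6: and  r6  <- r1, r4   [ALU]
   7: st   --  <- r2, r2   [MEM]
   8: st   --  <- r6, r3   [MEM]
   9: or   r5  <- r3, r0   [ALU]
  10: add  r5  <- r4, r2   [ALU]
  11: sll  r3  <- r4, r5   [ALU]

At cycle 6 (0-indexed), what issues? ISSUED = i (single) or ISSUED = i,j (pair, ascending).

[0] i0  sll  -- RAW r2
[1] i1,i2  and;blt  -- pair
[2] i3,i4  beq;xor  -- pair
[3] i5,i6  xor;and  -- pair
[4] i7  st  -- no-port MEM/MEM
[5] i8,i9  st;or  -- pair
[6] i10  add  -- RAW r5
[7] i11  sll  -- tail

ISSUED = 10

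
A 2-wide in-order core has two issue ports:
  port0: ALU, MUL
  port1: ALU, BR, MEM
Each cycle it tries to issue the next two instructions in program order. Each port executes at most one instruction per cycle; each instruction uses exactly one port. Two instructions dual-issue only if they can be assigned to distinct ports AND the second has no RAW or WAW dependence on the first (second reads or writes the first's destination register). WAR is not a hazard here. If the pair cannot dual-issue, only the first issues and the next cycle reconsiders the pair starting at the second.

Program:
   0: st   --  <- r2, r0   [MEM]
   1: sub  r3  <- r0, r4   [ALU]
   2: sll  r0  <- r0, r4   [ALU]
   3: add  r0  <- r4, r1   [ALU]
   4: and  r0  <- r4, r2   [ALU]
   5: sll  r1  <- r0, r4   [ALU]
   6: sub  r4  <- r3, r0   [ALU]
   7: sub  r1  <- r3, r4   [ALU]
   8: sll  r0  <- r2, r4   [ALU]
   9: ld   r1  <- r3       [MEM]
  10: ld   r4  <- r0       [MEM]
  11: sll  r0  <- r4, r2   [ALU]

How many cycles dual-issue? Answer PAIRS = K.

PAIRS = 3

0. st.MEM/sub.ALU @i0+i1  | dual
1. sll.ALU @i2  | WAW r0
2. add.ALU @i3  | WAW r0
3. and.ALU @i4  | RAW r0
4. sll.ALU/sub.ALU @i5+i6  | dual
5. sub.ALU/sll.ALU @i7+i8  | dual
6. ld.MEM @i9  | no-port MEM/MEM
7. ld.MEM @i10  | RAW r4
8. sll.ALU @i11  | tail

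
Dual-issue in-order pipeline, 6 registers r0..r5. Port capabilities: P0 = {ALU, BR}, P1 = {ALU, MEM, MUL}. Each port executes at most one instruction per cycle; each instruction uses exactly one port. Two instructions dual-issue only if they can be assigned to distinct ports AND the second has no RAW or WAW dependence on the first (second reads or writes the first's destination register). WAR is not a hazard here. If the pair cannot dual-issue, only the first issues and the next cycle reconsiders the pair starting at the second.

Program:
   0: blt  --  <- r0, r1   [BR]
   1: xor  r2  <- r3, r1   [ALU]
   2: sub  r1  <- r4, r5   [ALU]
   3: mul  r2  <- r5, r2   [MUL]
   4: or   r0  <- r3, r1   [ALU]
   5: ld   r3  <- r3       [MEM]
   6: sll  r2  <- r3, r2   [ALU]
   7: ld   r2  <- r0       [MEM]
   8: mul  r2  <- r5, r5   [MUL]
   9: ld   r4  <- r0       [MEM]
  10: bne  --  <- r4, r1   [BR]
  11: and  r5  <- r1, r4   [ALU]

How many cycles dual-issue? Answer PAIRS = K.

PAIRS = 4

0. blt.BR xor.ALU @i0/i1  | dual
1. sub.ALU mul.MUL @i2/i3  | dual
2. or.ALU ld.MEM @i4/i5  | dual
3. sll.ALU @i6  | WAW r2
4. ld.MEM @i7  | no-port MEM/MUL
5. mul.MUL @i8  | no-port MUL/MEM
6. ld.MEM @i9  | RAW r4
7. bne.BR and.ALU @i10/i11  | dual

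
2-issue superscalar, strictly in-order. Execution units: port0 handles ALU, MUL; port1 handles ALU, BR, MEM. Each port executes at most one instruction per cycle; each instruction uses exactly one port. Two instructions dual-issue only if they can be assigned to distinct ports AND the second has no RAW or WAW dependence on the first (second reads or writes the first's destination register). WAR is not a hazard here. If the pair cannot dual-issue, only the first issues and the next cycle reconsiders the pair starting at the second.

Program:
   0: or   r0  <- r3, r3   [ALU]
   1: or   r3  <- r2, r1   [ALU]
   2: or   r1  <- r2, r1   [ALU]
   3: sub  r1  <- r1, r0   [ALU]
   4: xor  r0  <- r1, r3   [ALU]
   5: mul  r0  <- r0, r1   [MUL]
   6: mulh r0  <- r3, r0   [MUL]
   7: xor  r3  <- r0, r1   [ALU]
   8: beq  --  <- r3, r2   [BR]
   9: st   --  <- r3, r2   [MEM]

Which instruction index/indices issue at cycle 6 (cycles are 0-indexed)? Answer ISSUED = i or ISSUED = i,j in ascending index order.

ISSUED = 7

t=0 i0+i1:or+or ; dual
t=1 i2:or ; RAW+WAW r1
t=2 i3:sub ; RAW r1
t=3 i4:xor ; RAW+WAW r0
t=4 i5:mul ; no-port MUL/MUL
t=5 i6:mulh ; RAW r0
t=6 i7:xor ; RAW r3
t=7 i8:beq ; no-port BR/MEM
t=8 i9:st ; tail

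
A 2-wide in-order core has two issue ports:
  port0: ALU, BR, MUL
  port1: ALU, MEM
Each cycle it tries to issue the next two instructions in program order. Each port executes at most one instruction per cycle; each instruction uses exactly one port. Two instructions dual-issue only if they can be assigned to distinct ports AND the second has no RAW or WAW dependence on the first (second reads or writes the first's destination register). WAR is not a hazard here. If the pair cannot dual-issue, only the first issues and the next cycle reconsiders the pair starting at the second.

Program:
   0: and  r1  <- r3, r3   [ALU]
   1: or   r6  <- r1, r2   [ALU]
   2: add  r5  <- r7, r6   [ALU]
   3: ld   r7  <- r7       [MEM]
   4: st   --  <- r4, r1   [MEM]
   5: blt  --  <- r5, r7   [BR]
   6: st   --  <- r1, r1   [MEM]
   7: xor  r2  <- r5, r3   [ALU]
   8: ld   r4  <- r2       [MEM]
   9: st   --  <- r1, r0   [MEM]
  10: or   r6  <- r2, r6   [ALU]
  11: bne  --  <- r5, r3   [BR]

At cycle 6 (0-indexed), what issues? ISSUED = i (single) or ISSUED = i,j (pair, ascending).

ISSUED = 9,10

  cy0 -> i0 (and) RAW r1
  cy1 -> i1 (or) RAW r6
  cy2 -> i2,i3 (add ld) dual
  cy3 -> i4,i5 (st blt) dual
  cy4 -> i6,i7 (st xor) dual
  cy5 -> i8 (ld) no-port MEM/MEM
  cy6 -> i9,i10 (st or) dual
  cy7 -> i11 (bne) tail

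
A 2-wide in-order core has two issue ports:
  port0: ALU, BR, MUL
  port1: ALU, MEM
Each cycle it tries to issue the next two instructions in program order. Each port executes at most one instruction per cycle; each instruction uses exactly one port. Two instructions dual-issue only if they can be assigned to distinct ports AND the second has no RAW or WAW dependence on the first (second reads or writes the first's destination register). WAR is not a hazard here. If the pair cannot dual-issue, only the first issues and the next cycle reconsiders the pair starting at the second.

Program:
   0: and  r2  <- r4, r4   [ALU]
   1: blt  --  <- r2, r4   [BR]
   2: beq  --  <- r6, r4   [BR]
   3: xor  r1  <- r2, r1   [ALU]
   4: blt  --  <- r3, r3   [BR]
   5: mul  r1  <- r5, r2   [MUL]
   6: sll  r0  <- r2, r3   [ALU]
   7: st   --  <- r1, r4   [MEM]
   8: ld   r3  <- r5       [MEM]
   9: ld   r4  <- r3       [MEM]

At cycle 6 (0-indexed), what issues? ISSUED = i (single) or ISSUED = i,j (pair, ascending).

ISSUED = 8

t=0 i0:and.ALU ; RAW r2
t=1 i1:blt.BR ; no-port BR/BR
t=2 i2+i3:beq.BR+xor.ALU ; 2-wide
t=3 i4:blt.BR ; no-port BR/MUL
t=4 i5+i6:mul.MUL+sll.ALU ; 2-wide
t=5 i7:st.MEM ; no-port MEM/MEM
t=6 i8:ld.MEM ; no-port MEM/MEM
t=7 i9:ld.MEM ; tail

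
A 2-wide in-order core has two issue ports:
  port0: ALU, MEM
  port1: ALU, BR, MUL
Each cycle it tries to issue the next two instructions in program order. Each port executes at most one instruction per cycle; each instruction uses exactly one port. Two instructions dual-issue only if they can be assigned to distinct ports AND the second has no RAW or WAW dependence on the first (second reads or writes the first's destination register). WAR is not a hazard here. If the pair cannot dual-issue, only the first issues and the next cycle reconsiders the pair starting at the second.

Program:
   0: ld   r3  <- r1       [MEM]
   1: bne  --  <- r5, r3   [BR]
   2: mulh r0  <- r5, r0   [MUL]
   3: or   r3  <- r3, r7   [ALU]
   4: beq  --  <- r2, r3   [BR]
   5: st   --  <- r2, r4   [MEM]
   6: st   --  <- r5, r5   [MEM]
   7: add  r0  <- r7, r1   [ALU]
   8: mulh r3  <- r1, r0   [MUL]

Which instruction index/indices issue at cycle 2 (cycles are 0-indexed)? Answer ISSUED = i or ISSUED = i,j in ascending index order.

ISSUED = 2,3

t=0 i0:ld ; RAW r3
t=1 i1:bne ; no-port BR/MUL
t=2 i2+i3:mulh;or ; 2-wide
t=3 i4+i5:beq;st ; 2-wide
t=4 i6+i7:st;add ; 2-wide
t=5 i8:mulh ; tail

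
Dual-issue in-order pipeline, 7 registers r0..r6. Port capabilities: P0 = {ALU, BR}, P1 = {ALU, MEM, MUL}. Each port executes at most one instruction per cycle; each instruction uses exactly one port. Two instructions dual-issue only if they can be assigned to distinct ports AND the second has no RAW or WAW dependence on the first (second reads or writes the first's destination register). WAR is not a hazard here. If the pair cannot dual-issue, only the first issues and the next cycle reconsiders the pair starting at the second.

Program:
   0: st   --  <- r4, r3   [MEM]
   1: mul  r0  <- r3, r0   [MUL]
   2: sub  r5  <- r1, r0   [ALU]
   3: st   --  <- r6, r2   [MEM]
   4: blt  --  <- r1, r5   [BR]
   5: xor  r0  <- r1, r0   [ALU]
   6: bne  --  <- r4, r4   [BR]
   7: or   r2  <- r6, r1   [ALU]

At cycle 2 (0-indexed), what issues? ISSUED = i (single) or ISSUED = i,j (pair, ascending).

t=0 i0:st ; no-port MEM/MUL
t=1 i1:mul ; RAW r0
t=2 i2,i3:sub st ; pair
t=3 i4,i5:blt xor ; pair
t=4 i6,i7:bne or ; pair

ISSUED = 2,3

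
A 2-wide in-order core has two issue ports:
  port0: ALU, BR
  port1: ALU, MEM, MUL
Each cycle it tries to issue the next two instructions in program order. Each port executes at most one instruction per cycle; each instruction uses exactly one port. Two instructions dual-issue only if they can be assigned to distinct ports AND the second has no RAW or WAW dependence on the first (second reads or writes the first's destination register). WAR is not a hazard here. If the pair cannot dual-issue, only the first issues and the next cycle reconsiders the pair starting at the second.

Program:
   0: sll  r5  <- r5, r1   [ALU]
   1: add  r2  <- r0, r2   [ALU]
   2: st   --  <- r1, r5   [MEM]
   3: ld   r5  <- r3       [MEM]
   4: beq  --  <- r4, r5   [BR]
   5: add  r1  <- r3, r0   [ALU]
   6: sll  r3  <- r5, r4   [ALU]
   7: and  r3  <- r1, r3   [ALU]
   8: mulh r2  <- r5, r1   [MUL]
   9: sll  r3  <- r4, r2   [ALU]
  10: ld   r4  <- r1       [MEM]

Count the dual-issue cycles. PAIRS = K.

PAIRS = 4

t=0 i0,i1:sll/add ; dual
t=1 i2:st ; no-port MEM/MEM
t=2 i3:ld ; RAW r5
t=3 i4,i5:beq/add ; dual
t=4 i6:sll ; RAW+WAW r3
t=5 i7,i8:and/mulh ; dual
t=6 i9,i10:sll/ld ; dual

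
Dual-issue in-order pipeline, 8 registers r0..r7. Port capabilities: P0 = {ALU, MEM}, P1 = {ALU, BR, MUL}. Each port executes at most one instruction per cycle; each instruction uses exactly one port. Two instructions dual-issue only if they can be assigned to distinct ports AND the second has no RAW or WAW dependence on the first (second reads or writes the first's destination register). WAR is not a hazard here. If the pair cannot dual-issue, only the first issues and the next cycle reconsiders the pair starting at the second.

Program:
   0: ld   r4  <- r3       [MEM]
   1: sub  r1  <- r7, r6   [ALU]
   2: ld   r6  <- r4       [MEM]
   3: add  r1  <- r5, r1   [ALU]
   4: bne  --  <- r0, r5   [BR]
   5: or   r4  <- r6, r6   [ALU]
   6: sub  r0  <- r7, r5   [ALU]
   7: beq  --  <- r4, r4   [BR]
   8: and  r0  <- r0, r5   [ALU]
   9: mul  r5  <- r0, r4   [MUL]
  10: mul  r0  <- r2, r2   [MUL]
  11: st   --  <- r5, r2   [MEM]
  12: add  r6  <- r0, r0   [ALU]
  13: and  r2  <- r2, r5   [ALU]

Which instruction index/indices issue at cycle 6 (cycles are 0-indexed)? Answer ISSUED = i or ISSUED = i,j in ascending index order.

ISSUED = 10,11

  cy0 -> i0+i1 (ld/sub) dual
  cy1 -> i2+i3 (ld/add) dual
  cy2 -> i4+i5 (bne/or) dual
  cy3 -> i6+i7 (sub/beq) dual
  cy4 -> i8 (and) RAW r0
  cy5 -> i9 (mul) no-port MUL/MUL
  cy6 -> i10+i11 (mul/st) dual
  cy7 -> i12+i13 (add/and) dual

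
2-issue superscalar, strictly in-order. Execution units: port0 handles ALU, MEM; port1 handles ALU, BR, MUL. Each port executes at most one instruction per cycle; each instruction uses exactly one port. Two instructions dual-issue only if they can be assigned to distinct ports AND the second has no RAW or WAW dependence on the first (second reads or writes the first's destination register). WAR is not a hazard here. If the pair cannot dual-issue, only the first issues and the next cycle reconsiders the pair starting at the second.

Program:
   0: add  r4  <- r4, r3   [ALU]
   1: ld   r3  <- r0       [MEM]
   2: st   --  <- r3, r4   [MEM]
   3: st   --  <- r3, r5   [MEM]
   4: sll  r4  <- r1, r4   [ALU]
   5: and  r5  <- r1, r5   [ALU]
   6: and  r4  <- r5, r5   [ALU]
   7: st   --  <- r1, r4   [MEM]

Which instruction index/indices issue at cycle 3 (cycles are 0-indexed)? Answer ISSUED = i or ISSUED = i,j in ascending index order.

[0] i0,i1  add.ALU/ld.MEM  -- 2-wide
[1] i2  st.MEM  -- no-port MEM/MEM
[2] i3,i4  st.MEM/sll.ALU  -- 2-wide
[3] i5  and.ALU  -- RAW r5
[4] i6  and.ALU  -- RAW r4
[5] i7  st.MEM  -- tail

ISSUED = 5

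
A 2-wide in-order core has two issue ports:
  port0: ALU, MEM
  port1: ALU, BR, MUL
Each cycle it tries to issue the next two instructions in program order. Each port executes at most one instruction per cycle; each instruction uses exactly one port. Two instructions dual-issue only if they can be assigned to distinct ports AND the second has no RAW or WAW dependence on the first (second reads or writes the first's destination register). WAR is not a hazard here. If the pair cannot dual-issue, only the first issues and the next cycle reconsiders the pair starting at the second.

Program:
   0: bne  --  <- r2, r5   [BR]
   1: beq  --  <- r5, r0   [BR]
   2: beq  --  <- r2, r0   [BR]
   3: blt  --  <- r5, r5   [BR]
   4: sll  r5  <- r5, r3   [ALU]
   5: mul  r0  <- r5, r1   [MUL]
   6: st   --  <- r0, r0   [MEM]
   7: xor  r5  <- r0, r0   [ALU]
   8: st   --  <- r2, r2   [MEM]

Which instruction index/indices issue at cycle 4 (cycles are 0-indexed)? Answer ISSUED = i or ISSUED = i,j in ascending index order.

ISSUED = 5

[0] i0  bne  -- no-port BR/BR
[1] i1  beq  -- no-port BR/BR
[2] i2  beq  -- no-port BR/BR
[3] i3/i4  blt;sll  -- dual
[4] i5  mul  -- RAW r0
[5] i6/i7  st;xor  -- dual
[6] i8  st  -- tail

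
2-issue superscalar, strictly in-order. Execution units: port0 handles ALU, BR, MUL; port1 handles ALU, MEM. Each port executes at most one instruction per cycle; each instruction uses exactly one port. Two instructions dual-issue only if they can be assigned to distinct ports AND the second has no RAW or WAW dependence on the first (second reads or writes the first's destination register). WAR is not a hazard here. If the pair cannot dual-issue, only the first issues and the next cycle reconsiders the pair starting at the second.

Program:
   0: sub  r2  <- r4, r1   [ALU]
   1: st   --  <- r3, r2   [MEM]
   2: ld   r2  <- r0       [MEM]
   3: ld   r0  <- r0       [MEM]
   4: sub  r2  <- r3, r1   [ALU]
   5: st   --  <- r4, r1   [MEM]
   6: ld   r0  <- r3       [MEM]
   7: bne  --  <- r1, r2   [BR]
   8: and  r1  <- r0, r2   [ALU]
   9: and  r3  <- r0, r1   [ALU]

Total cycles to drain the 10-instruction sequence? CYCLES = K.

CYCLES = 8

c0: i0 sub  RAW r2
c1: i1 st  no-port MEM/MEM
c2: i2 ld  no-port MEM/MEM
c3: i3/i4 ld+sub  2-wide
c4: i5 st  no-port MEM/MEM
c5: i6/i7 ld+bne  2-wide
c6: i8 and  RAW r1
c7: i9 and  tail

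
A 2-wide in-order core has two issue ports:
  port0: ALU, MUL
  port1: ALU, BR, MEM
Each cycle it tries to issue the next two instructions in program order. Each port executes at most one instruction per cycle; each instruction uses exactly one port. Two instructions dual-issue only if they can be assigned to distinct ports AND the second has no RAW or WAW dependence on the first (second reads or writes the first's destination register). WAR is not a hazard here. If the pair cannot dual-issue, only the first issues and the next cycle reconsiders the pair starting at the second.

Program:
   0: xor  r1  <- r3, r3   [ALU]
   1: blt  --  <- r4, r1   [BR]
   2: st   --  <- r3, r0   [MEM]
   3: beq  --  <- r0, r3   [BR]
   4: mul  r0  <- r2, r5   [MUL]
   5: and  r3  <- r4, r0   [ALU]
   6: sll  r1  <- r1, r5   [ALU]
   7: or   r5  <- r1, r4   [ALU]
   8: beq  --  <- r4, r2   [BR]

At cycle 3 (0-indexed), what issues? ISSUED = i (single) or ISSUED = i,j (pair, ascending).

c0: i0 xor.ALU  RAW r1
c1: i1 blt.BR  no-port BR/MEM
c2: i2 st.MEM  no-port MEM/BR
c3: i3,i4 beq.BR/mul.MUL  pair
c4: i5,i6 and.ALU/sll.ALU  pair
c5: i7,i8 or.ALU/beq.BR  pair

ISSUED = 3,4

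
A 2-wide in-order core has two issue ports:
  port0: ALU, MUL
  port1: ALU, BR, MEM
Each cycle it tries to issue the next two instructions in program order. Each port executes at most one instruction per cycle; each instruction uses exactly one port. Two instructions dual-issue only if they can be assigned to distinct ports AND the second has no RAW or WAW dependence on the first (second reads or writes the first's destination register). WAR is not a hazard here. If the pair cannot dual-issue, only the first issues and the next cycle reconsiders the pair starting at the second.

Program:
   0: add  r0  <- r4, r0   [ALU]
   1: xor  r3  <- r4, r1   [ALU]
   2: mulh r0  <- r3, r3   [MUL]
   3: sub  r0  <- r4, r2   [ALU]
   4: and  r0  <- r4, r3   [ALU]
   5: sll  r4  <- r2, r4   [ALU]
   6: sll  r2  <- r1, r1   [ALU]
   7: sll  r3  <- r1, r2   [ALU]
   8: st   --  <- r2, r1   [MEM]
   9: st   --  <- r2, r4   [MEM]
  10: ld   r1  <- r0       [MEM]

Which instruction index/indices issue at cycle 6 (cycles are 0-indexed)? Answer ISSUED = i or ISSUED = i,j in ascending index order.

ISSUED = 9

c0: i0,i1 add.ALU+xor.ALU  dual
c1: i2 mulh.MUL  WAW r0
c2: i3 sub.ALU  WAW r0
c3: i4,i5 and.ALU+sll.ALU  dual
c4: i6 sll.ALU  RAW r2
c5: i7,i8 sll.ALU+st.MEM  dual
c6: i9 st.MEM  no-port MEM/MEM
c7: i10 ld.MEM  tail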